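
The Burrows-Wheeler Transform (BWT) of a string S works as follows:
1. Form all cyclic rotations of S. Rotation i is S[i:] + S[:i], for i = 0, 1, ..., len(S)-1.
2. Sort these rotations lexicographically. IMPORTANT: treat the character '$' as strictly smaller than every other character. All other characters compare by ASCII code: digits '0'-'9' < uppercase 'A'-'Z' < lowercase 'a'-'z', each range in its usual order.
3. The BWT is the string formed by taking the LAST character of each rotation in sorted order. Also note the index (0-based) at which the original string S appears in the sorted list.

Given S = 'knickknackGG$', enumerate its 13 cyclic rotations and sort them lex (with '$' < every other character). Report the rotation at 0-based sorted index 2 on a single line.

Answer: GG$knickknack

Derivation:
All 13 rotations (rotation i = S[i:]+S[:i]):
  rot[0] = knickknackGG$
  rot[1] = nickknackGG$k
  rot[2] = ickknackGG$kn
  rot[3] = ckknackGG$kni
  rot[4] = kknackGG$knic
  rot[5] = knackGG$knick
  rot[6] = nackGG$knickk
  rot[7] = ackGG$knickkn
  rot[8] = ckGG$knickkna
  rot[9] = kGG$knickknac
  rot[10] = GG$knickknack
  rot[11] = G$knickknackG
  rot[12] = $knickknackGG
Sorted (with $ < everything):
  sorted[0] = $knickknackGG
  sorted[1] = G$knickknackG
  sorted[2] = GG$knickknack
  sorted[3] = ackGG$knickkn
  sorted[4] = ckGG$knickkna
  sorted[5] = ckknackGG$kni
  sorted[6] = ickknackGG$kn
  sorted[7] = kGG$knickknac
  sorted[8] = kknackGG$knic
  sorted[9] = knackGG$knick
  sorted[10] = knickknackGG$
  sorted[11] = nackGG$knickk
  sorted[12] = nickknackGG$k
sorted[2] = GG$knickknack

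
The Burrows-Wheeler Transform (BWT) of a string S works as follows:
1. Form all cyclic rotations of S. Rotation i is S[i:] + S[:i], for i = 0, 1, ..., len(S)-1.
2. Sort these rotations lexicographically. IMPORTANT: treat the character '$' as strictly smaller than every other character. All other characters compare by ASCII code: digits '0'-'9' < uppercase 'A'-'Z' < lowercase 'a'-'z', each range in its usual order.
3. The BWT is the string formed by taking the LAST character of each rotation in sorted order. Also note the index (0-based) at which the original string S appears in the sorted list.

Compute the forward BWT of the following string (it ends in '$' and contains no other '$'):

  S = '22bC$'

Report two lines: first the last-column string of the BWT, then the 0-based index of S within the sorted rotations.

Answer: C$2b2
1

Derivation:
All 5 rotations (rotation i = S[i:]+S[:i]):
  rot[0] = 22bC$
  rot[1] = 2bC$2
  rot[2] = bC$22
  rot[3] = C$22b
  rot[4] = $22bC
Sorted (with $ < everything):
  sorted[0] = $22bC  (last char: 'C')
  sorted[1] = 22bC$  (last char: '$')
  sorted[2] = 2bC$2  (last char: '2')
  sorted[3] = C$22b  (last char: 'b')
  sorted[4] = bC$22  (last char: '2')
Last column: C$2b2
Original string S is at sorted index 1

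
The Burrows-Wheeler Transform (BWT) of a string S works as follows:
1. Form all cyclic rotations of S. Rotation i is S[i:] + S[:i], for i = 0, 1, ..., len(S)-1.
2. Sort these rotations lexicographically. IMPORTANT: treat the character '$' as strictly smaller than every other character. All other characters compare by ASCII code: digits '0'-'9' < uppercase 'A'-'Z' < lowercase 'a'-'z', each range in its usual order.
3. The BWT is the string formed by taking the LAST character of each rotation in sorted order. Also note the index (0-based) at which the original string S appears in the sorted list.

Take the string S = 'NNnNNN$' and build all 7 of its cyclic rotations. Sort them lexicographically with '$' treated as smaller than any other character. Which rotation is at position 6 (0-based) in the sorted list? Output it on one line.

All 7 rotations (rotation i = S[i:]+S[:i]):
  rot[0] = NNnNNN$
  rot[1] = NnNNN$N
  rot[2] = nNNN$NN
  rot[3] = NNN$NNn
  rot[4] = NN$NNnN
  rot[5] = N$NNnNN
  rot[6] = $NNnNNN
Sorted (with $ < everything):
  sorted[0] = $NNnNNN
  sorted[1] = N$NNnNN
  sorted[2] = NN$NNnN
  sorted[3] = NNN$NNn
  sorted[4] = NNnNNN$
  sorted[5] = NnNNN$N
  sorted[6] = nNNN$NN
sorted[6] = nNNN$NN

Answer: nNNN$NN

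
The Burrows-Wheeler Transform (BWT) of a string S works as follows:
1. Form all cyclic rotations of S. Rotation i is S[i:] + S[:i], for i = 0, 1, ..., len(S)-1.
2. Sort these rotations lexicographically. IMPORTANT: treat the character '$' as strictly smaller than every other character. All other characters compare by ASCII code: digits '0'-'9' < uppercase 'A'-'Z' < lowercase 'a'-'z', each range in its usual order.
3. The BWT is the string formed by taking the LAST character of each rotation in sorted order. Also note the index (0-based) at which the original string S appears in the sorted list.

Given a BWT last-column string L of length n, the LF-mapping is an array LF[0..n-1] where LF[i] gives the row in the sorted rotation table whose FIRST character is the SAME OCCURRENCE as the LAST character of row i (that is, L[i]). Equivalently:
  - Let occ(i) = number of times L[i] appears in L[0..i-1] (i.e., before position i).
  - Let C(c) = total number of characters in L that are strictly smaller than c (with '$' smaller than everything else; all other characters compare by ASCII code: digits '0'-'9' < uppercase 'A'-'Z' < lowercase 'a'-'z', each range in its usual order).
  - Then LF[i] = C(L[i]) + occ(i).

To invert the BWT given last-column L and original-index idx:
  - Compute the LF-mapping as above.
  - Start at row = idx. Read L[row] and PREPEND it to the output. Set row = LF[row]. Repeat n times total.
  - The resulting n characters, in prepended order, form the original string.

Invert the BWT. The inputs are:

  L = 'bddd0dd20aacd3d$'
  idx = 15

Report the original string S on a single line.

LF mapping: 7 9 10 11 1 12 13 3 2 5 6 8 14 4 15 0
Walk LF starting at row 15, prepending L[row]:
  step 1: row=15, L[15]='$', prepend. Next row=LF[15]=0
  step 2: row=0, L[0]='b', prepend. Next row=LF[0]=7
  step 3: row=7, L[7]='2', prepend. Next row=LF[7]=3
  step 4: row=3, L[3]='d', prepend. Next row=LF[3]=11
  step 5: row=11, L[11]='c', prepend. Next row=LF[11]=8
  step 6: row=8, L[8]='0', prepend. Next row=LF[8]=2
  step 7: row=2, L[2]='d', prepend. Next row=LF[2]=10
  step 8: row=10, L[10]='a', prepend. Next row=LF[10]=6
  step 9: row=6, L[6]='d', prepend. Next row=LF[6]=13
  step 10: row=13, L[13]='3', prepend. Next row=LF[13]=4
  step 11: row=4, L[4]='0', prepend. Next row=LF[4]=1
  step 12: row=1, L[1]='d', prepend. Next row=LF[1]=9
  step 13: row=9, L[9]='a', prepend. Next row=LF[9]=5
  step 14: row=5, L[5]='d', prepend. Next row=LF[5]=12
  step 15: row=12, L[12]='d', prepend. Next row=LF[12]=14
  step 16: row=14, L[14]='d', prepend. Next row=LF[14]=15
Reversed output: dddad03dad0cd2b$

Answer: dddad03dad0cd2b$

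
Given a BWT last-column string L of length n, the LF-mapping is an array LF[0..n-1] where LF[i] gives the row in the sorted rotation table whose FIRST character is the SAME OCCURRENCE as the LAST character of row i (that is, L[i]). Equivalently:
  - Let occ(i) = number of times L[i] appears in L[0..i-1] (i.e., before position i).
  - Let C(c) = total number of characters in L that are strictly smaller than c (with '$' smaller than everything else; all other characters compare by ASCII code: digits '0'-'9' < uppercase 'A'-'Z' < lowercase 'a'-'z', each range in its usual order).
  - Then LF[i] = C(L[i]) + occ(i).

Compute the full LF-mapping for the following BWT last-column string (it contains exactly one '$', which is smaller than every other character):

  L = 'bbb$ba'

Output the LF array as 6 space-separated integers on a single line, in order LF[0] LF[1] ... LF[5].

Answer: 2 3 4 0 5 1

Derivation:
Char counts: '$':1, 'a':1, 'b':4
C (first-col start): C('$')=0, C('a')=1, C('b')=2
L[0]='b': occ=0, LF[0]=C('b')+0=2+0=2
L[1]='b': occ=1, LF[1]=C('b')+1=2+1=3
L[2]='b': occ=2, LF[2]=C('b')+2=2+2=4
L[3]='$': occ=0, LF[3]=C('$')+0=0+0=0
L[4]='b': occ=3, LF[4]=C('b')+3=2+3=5
L[5]='a': occ=0, LF[5]=C('a')+0=1+0=1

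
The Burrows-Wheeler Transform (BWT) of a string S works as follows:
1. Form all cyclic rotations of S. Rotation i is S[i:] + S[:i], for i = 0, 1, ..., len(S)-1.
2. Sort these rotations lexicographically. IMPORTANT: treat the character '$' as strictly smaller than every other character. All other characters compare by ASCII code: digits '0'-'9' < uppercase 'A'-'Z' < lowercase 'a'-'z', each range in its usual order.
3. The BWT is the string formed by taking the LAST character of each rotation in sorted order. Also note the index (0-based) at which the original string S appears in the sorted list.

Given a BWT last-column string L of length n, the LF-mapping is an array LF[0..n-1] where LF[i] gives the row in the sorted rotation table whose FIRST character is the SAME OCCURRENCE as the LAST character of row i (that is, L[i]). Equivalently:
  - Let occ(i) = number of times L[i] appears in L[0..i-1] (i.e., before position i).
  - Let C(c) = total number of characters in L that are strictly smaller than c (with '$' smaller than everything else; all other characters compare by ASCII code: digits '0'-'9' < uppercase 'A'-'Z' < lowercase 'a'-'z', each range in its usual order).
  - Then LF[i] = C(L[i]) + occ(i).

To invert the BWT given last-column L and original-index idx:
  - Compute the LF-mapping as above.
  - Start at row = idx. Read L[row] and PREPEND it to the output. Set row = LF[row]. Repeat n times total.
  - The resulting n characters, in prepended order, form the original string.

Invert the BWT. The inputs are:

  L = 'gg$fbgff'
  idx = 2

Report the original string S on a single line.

Answer: ffgbfgg$

Derivation:
LF mapping: 5 6 0 2 1 7 3 4
Walk LF starting at row 2, prepending L[row]:
  step 1: row=2, L[2]='$', prepend. Next row=LF[2]=0
  step 2: row=0, L[0]='g', prepend. Next row=LF[0]=5
  step 3: row=5, L[5]='g', prepend. Next row=LF[5]=7
  step 4: row=7, L[7]='f', prepend. Next row=LF[7]=4
  step 5: row=4, L[4]='b', prepend. Next row=LF[4]=1
  step 6: row=1, L[1]='g', prepend. Next row=LF[1]=6
  step 7: row=6, L[6]='f', prepend. Next row=LF[6]=3
  step 8: row=3, L[3]='f', prepend. Next row=LF[3]=2
Reversed output: ffgbfgg$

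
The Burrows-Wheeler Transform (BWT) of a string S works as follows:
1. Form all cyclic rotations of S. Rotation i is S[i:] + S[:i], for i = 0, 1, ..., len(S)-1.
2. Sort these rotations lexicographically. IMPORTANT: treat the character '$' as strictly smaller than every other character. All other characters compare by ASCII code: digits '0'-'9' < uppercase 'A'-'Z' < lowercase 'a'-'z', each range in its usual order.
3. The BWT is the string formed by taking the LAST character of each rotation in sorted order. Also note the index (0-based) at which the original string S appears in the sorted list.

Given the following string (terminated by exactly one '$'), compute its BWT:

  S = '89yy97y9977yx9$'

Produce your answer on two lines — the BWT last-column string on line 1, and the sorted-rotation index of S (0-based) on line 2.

Answer: 9997$x9yy8yy779
4

Derivation:
All 15 rotations (rotation i = S[i:]+S[:i]):
  rot[0] = 89yy97y9977yx9$
  rot[1] = 9yy97y9977yx9$8
  rot[2] = yy97y9977yx9$89
  rot[3] = y97y9977yx9$89y
  rot[4] = 97y9977yx9$89yy
  rot[5] = 7y9977yx9$89yy9
  rot[6] = y9977yx9$89yy97
  rot[7] = 9977yx9$89yy97y
  rot[8] = 977yx9$89yy97y9
  rot[9] = 77yx9$89yy97y99
  rot[10] = 7yx9$89yy97y997
  rot[11] = yx9$89yy97y9977
  rot[12] = x9$89yy97y9977y
  rot[13] = 9$89yy97y9977yx
  rot[14] = $89yy97y9977yx9
Sorted (with $ < everything):
  sorted[0] = $89yy97y9977yx9  (last char: '9')
  sorted[1] = 77yx9$89yy97y99  (last char: '9')
  sorted[2] = 7y9977yx9$89yy9  (last char: '9')
  sorted[3] = 7yx9$89yy97y997  (last char: '7')
  sorted[4] = 89yy97y9977yx9$  (last char: '$')
  sorted[5] = 9$89yy97y9977yx  (last char: 'x')
  sorted[6] = 977yx9$89yy97y9  (last char: '9')
  sorted[7] = 97y9977yx9$89yy  (last char: 'y')
  sorted[8] = 9977yx9$89yy97y  (last char: 'y')
  sorted[9] = 9yy97y9977yx9$8  (last char: '8')
  sorted[10] = x9$89yy97y9977y  (last char: 'y')
  sorted[11] = y97y9977yx9$89y  (last char: 'y')
  sorted[12] = y9977yx9$89yy97  (last char: '7')
  sorted[13] = yx9$89yy97y9977  (last char: '7')
  sorted[14] = yy97y9977yx9$89  (last char: '9')
Last column: 9997$x9yy8yy779
Original string S is at sorted index 4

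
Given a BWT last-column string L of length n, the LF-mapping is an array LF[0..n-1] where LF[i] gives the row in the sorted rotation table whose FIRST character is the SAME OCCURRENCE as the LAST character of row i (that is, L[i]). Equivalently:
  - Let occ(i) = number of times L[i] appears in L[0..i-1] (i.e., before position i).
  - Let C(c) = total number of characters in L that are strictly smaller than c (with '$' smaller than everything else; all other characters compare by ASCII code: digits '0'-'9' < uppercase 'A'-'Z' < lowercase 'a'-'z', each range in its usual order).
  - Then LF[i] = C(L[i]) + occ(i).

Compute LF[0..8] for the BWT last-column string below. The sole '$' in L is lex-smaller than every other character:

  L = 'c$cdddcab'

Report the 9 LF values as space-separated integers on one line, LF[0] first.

Char counts: '$':1, 'a':1, 'b':1, 'c':3, 'd':3
C (first-col start): C('$')=0, C('a')=1, C('b')=2, C('c')=3, C('d')=6
L[0]='c': occ=0, LF[0]=C('c')+0=3+0=3
L[1]='$': occ=0, LF[1]=C('$')+0=0+0=0
L[2]='c': occ=1, LF[2]=C('c')+1=3+1=4
L[3]='d': occ=0, LF[3]=C('d')+0=6+0=6
L[4]='d': occ=1, LF[4]=C('d')+1=6+1=7
L[5]='d': occ=2, LF[5]=C('d')+2=6+2=8
L[6]='c': occ=2, LF[6]=C('c')+2=3+2=5
L[7]='a': occ=0, LF[7]=C('a')+0=1+0=1
L[8]='b': occ=0, LF[8]=C('b')+0=2+0=2

Answer: 3 0 4 6 7 8 5 1 2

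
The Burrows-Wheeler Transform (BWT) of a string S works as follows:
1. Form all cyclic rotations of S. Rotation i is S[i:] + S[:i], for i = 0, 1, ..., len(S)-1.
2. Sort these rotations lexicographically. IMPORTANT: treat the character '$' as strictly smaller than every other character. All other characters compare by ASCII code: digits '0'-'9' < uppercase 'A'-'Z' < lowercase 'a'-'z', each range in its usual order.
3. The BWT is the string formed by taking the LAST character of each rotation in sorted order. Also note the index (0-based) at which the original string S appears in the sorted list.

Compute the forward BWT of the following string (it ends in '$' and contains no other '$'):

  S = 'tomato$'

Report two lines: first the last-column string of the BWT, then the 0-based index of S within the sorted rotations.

All 7 rotations (rotation i = S[i:]+S[:i]):
  rot[0] = tomato$
  rot[1] = omato$t
  rot[2] = mato$to
  rot[3] = ato$tom
  rot[4] = to$toma
  rot[5] = o$tomat
  rot[6] = $tomato
Sorted (with $ < everything):
  sorted[0] = $tomato  (last char: 'o')
  sorted[1] = ato$tom  (last char: 'm')
  sorted[2] = mato$to  (last char: 'o')
  sorted[3] = o$tomat  (last char: 't')
  sorted[4] = omato$t  (last char: 't')
  sorted[5] = to$toma  (last char: 'a')
  sorted[6] = tomato$  (last char: '$')
Last column: omotta$
Original string S is at sorted index 6

Answer: omotta$
6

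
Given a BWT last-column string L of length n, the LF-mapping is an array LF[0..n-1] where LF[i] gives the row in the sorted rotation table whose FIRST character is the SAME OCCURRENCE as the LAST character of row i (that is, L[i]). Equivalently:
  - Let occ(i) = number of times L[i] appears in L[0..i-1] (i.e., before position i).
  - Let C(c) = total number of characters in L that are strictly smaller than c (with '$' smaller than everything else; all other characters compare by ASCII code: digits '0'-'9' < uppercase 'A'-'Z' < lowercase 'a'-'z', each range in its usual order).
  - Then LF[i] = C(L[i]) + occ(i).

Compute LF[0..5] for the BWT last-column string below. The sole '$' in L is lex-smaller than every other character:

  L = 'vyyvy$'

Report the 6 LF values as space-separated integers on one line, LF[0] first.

Answer: 1 3 4 2 5 0

Derivation:
Char counts: '$':1, 'v':2, 'y':3
C (first-col start): C('$')=0, C('v')=1, C('y')=3
L[0]='v': occ=0, LF[0]=C('v')+0=1+0=1
L[1]='y': occ=0, LF[1]=C('y')+0=3+0=3
L[2]='y': occ=1, LF[2]=C('y')+1=3+1=4
L[3]='v': occ=1, LF[3]=C('v')+1=1+1=2
L[4]='y': occ=2, LF[4]=C('y')+2=3+2=5
L[5]='$': occ=0, LF[5]=C('$')+0=0+0=0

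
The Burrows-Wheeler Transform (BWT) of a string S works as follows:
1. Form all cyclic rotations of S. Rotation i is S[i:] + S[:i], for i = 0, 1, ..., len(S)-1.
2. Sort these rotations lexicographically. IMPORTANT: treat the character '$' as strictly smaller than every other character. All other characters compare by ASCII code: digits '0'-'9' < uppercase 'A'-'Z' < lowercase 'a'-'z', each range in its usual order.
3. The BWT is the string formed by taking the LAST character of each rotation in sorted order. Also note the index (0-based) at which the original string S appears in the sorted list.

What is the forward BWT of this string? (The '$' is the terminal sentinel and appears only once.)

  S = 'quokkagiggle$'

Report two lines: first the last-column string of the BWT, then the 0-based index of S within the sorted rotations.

All 13 rotations (rotation i = S[i:]+S[:i]):
  rot[0] = quokkagiggle$
  rot[1] = uokkagiggle$q
  rot[2] = okkagiggle$qu
  rot[3] = kkagiggle$quo
  rot[4] = kagiggle$quok
  rot[5] = agiggle$quokk
  rot[6] = giggle$quokka
  rot[7] = iggle$quokkag
  rot[8] = ggle$quokkagi
  rot[9] = gle$quokkagig
  rot[10] = le$quokkagigg
  rot[11] = e$quokkagiggl
  rot[12] = $quokkagiggle
Sorted (with $ < everything):
  sorted[0] = $quokkagiggle  (last char: 'e')
  sorted[1] = agiggle$quokk  (last char: 'k')
  sorted[2] = e$quokkagiggl  (last char: 'l')
  sorted[3] = ggle$quokkagi  (last char: 'i')
  sorted[4] = giggle$quokka  (last char: 'a')
  sorted[5] = gle$quokkagig  (last char: 'g')
  sorted[6] = iggle$quokkag  (last char: 'g')
  sorted[7] = kagiggle$quok  (last char: 'k')
  sorted[8] = kkagiggle$quo  (last char: 'o')
  sorted[9] = le$quokkagigg  (last char: 'g')
  sorted[10] = okkagiggle$qu  (last char: 'u')
  sorted[11] = quokkagiggle$  (last char: '$')
  sorted[12] = uokkagiggle$q  (last char: 'q')
Last column: ekliaggkogu$q
Original string S is at sorted index 11

Answer: ekliaggkogu$q
11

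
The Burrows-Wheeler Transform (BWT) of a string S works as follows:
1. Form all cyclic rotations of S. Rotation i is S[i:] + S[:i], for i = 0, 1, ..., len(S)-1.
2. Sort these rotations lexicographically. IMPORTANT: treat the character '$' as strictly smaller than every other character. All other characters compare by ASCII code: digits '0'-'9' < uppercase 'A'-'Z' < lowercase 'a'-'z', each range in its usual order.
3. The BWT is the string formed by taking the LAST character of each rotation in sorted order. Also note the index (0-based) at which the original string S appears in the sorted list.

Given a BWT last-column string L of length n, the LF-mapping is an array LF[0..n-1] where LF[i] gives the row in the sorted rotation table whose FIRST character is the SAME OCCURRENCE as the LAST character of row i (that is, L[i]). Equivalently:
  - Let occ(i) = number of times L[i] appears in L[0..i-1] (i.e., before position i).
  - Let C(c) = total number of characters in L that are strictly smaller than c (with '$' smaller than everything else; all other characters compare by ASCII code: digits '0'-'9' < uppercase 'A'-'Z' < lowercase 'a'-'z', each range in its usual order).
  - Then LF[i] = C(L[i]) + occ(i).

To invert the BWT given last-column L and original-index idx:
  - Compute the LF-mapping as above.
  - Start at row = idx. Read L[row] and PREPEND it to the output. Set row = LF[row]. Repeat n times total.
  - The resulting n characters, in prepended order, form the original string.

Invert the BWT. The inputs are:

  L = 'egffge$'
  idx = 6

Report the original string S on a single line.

Answer: gffege$

Derivation:
LF mapping: 1 5 3 4 6 2 0
Walk LF starting at row 6, prepending L[row]:
  step 1: row=6, L[6]='$', prepend. Next row=LF[6]=0
  step 2: row=0, L[0]='e', prepend. Next row=LF[0]=1
  step 3: row=1, L[1]='g', prepend. Next row=LF[1]=5
  step 4: row=5, L[5]='e', prepend. Next row=LF[5]=2
  step 5: row=2, L[2]='f', prepend. Next row=LF[2]=3
  step 6: row=3, L[3]='f', prepend. Next row=LF[3]=4
  step 7: row=4, L[4]='g', prepend. Next row=LF[4]=6
Reversed output: gffege$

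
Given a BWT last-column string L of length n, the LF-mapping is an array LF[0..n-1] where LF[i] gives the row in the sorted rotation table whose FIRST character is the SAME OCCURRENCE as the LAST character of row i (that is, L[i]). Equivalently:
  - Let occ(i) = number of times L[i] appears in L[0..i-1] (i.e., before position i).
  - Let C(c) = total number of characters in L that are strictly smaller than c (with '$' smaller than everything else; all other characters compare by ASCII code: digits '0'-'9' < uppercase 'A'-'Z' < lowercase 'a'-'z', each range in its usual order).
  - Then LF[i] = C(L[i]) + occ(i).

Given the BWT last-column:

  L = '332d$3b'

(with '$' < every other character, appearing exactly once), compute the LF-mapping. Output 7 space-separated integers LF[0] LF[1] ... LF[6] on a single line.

Char counts: '$':1, '2':1, '3':3, 'b':1, 'd':1
C (first-col start): C('$')=0, C('2')=1, C('3')=2, C('b')=5, C('d')=6
L[0]='3': occ=0, LF[0]=C('3')+0=2+0=2
L[1]='3': occ=1, LF[1]=C('3')+1=2+1=3
L[2]='2': occ=0, LF[2]=C('2')+0=1+0=1
L[3]='d': occ=0, LF[3]=C('d')+0=6+0=6
L[4]='$': occ=0, LF[4]=C('$')+0=0+0=0
L[5]='3': occ=2, LF[5]=C('3')+2=2+2=4
L[6]='b': occ=0, LF[6]=C('b')+0=5+0=5

Answer: 2 3 1 6 0 4 5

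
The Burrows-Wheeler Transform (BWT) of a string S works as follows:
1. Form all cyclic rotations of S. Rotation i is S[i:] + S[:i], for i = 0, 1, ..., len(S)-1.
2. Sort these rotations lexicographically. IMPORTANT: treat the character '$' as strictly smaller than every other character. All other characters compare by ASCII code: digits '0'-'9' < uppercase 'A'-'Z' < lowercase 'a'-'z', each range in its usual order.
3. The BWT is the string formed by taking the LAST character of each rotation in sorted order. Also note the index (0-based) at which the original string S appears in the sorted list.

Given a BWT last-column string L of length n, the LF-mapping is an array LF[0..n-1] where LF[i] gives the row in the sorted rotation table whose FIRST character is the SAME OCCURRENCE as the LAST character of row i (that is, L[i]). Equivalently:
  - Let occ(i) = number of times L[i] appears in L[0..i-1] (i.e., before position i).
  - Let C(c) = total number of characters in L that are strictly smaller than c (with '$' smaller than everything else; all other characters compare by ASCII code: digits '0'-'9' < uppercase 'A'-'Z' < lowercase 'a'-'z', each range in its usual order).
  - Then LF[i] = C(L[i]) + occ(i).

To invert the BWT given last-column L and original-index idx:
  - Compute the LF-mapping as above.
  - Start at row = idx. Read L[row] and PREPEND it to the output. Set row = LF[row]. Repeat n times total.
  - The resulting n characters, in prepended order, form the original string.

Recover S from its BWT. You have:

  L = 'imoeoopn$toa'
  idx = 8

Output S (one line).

LF mapping: 3 4 6 2 7 8 10 5 0 11 9 1
Walk LF starting at row 8, prepending L[row]:
  step 1: row=8, L[8]='$', prepend. Next row=LF[8]=0
  step 2: row=0, L[0]='i', prepend. Next row=LF[0]=3
  step 3: row=3, L[3]='e', prepend. Next row=LF[3]=2
  step 4: row=2, L[2]='o', prepend. Next row=LF[2]=6
  step 5: row=6, L[6]='p', prepend. Next row=LF[6]=10
  step 6: row=10, L[10]='o', prepend. Next row=LF[10]=9
  step 7: row=9, L[9]='t', prepend. Next row=LF[9]=11
  step 8: row=11, L[11]='a', prepend. Next row=LF[11]=1
  step 9: row=1, L[1]='m', prepend. Next row=LF[1]=4
  step 10: row=4, L[4]='o', prepend. Next row=LF[4]=7
  step 11: row=7, L[7]='n', prepend. Next row=LF[7]=5
  step 12: row=5, L[5]='o', prepend. Next row=LF[5]=8
Reversed output: onomatopoei$

Answer: onomatopoei$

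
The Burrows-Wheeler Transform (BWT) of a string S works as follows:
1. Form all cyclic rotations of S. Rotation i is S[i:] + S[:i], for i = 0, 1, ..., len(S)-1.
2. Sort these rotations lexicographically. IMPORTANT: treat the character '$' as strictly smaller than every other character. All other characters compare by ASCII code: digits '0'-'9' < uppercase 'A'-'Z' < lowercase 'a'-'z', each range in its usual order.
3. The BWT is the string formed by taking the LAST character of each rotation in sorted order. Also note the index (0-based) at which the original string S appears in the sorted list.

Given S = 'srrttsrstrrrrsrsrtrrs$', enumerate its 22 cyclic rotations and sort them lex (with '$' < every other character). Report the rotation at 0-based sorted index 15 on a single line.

Answer: srstrrrrsrsrtrrs$srrtt

Derivation:
All 22 rotations (rotation i = S[i:]+S[:i]):
  rot[0] = srrttsrstrrrrsrsrtrrs$
  rot[1] = rrttsrstrrrrsrsrtrrs$s
  rot[2] = rttsrstrrrrsrsrtrrs$sr
  rot[3] = ttsrstrrrrsrsrtrrs$srr
  rot[4] = tsrstrrrrsrsrtrrs$srrt
  rot[5] = srstrrrrsrsrtrrs$srrtt
  rot[6] = rstrrrrsrsrtrrs$srrtts
  rot[7] = strrrrsrsrtrrs$srrttsr
  rot[8] = trrrrsrsrtrrs$srrttsrs
  rot[9] = rrrrsrsrtrrs$srrttsrst
  rot[10] = rrrsrsrtrrs$srrttsrstr
  rot[11] = rrsrsrtrrs$srrttsrstrr
  rot[12] = rsrsrtrrs$srrttsrstrrr
  rot[13] = srsrtrrs$srrttsrstrrrr
  rot[14] = rsrtrrs$srrttsrstrrrrs
  rot[15] = srtrrs$srrttsrstrrrrsr
  rot[16] = rtrrs$srrttsrstrrrrsrs
  rot[17] = trrs$srrttsrstrrrrsrsr
  rot[18] = rrs$srrttsrstrrrrsrsrt
  rot[19] = rs$srrttsrstrrrrsrsrtr
  rot[20] = s$srrttsrstrrrrsrsrtrr
  rot[21] = $srrttsrstrrrrsrsrtrrs
Sorted (with $ < everything):
  sorted[0] = $srrttsrstrrrrsrsrtrrs
  sorted[1] = rrrrsrsrtrrs$srrttsrst
  sorted[2] = rrrsrsrtrrs$srrttsrstr
  sorted[3] = rrs$srrttsrstrrrrsrsrt
  sorted[4] = rrsrsrtrrs$srrttsrstrr
  sorted[5] = rrttsrstrrrrsrsrtrrs$s
  sorted[6] = rs$srrttsrstrrrrsrsrtr
  sorted[7] = rsrsrtrrs$srrttsrstrrr
  sorted[8] = rsrtrrs$srrttsrstrrrrs
  sorted[9] = rstrrrrsrsrtrrs$srrtts
  sorted[10] = rtrrs$srrttsrstrrrrsrs
  sorted[11] = rttsrstrrrrsrsrtrrs$sr
  sorted[12] = s$srrttsrstrrrrsrsrtrr
  sorted[13] = srrttsrstrrrrsrsrtrrs$
  sorted[14] = srsrtrrs$srrttsrstrrrr
  sorted[15] = srstrrrrsrsrtrrs$srrtt
  sorted[16] = srtrrs$srrttsrstrrrrsr
  sorted[17] = strrrrsrsrtrrs$srrttsr
  sorted[18] = trrrrsrsrtrrs$srrttsrs
  sorted[19] = trrs$srrttsrstrrrrsrsr
  sorted[20] = tsrstrrrrsrsrtrrs$srrt
  sorted[21] = ttsrstrrrrsrsrtrrs$srr
sorted[15] = srstrrrrsrsrtrrs$srrtt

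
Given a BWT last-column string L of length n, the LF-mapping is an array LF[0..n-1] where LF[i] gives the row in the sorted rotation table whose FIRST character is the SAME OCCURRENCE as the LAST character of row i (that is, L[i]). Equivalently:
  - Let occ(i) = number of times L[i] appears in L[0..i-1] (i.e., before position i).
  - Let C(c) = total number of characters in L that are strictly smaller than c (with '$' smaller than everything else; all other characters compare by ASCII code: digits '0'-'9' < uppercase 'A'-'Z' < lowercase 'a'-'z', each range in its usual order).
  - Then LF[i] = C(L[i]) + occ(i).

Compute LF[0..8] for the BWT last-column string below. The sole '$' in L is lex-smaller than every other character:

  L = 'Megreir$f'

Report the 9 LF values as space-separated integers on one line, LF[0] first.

Char counts: '$':1, 'M':1, 'e':2, 'f':1, 'g':1, 'i':1, 'r':2
C (first-col start): C('$')=0, C('M')=1, C('e')=2, C('f')=4, C('g')=5, C('i')=6, C('r')=7
L[0]='M': occ=0, LF[0]=C('M')+0=1+0=1
L[1]='e': occ=0, LF[1]=C('e')+0=2+0=2
L[2]='g': occ=0, LF[2]=C('g')+0=5+0=5
L[3]='r': occ=0, LF[3]=C('r')+0=7+0=7
L[4]='e': occ=1, LF[4]=C('e')+1=2+1=3
L[5]='i': occ=0, LF[5]=C('i')+0=6+0=6
L[6]='r': occ=1, LF[6]=C('r')+1=7+1=8
L[7]='$': occ=0, LF[7]=C('$')+0=0+0=0
L[8]='f': occ=0, LF[8]=C('f')+0=4+0=4

Answer: 1 2 5 7 3 6 8 0 4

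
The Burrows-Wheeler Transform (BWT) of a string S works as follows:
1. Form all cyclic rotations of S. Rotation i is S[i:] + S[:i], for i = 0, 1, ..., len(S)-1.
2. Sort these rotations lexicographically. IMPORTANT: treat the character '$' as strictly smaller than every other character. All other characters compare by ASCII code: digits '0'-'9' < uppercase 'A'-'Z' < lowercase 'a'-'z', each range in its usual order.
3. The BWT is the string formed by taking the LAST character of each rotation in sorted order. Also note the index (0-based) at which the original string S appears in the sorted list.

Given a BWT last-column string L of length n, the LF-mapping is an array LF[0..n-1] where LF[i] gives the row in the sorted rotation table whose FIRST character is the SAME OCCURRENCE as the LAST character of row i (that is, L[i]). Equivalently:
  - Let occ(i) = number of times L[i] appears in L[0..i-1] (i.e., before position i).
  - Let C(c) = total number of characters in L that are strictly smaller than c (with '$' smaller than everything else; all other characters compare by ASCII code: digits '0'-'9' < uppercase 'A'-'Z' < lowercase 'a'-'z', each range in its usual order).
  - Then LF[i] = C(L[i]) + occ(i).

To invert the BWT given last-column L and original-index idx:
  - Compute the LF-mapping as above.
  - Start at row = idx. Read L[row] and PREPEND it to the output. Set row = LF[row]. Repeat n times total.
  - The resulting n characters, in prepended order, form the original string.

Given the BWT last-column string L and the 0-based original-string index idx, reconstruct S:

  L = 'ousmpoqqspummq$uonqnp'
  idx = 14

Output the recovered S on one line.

Answer: qqonuppnsosmpuqummqo$

Derivation:
LF mapping: 6 18 16 1 9 7 12 13 17 10 19 2 3 14 0 20 8 4 15 5 11
Walk LF starting at row 14, prepending L[row]:
  step 1: row=14, L[14]='$', prepend. Next row=LF[14]=0
  step 2: row=0, L[0]='o', prepend. Next row=LF[0]=6
  step 3: row=6, L[6]='q', prepend. Next row=LF[6]=12
  step 4: row=12, L[12]='m', prepend. Next row=LF[12]=3
  step 5: row=3, L[3]='m', prepend. Next row=LF[3]=1
  step 6: row=1, L[1]='u', prepend. Next row=LF[1]=18
  step 7: row=18, L[18]='q', prepend. Next row=LF[18]=15
  step 8: row=15, L[15]='u', prepend. Next row=LF[15]=20
  step 9: row=20, L[20]='p', prepend. Next row=LF[20]=11
  step 10: row=11, L[11]='m', prepend. Next row=LF[11]=2
  step 11: row=2, L[2]='s', prepend. Next row=LF[2]=16
  step 12: row=16, L[16]='o', prepend. Next row=LF[16]=8
  step 13: row=8, L[8]='s', prepend. Next row=LF[8]=17
  step 14: row=17, L[17]='n', prepend. Next row=LF[17]=4
  step 15: row=4, L[4]='p', prepend. Next row=LF[4]=9
  step 16: row=9, L[9]='p', prepend. Next row=LF[9]=10
  step 17: row=10, L[10]='u', prepend. Next row=LF[10]=19
  step 18: row=19, L[19]='n', prepend. Next row=LF[19]=5
  step 19: row=5, L[5]='o', prepend. Next row=LF[5]=7
  step 20: row=7, L[7]='q', prepend. Next row=LF[7]=13
  step 21: row=13, L[13]='q', prepend. Next row=LF[13]=14
Reversed output: qqonuppnsosmpuqummqo$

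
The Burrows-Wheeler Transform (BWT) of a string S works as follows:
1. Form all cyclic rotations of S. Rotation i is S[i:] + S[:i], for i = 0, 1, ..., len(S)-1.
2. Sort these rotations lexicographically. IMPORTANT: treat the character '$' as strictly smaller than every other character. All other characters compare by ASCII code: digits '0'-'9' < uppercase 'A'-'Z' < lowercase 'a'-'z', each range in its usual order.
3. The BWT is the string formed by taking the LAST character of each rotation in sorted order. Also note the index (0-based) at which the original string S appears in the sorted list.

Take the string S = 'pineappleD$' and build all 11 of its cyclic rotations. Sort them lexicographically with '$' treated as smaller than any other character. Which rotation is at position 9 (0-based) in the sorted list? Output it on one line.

Answer: pleD$pineap

Derivation:
All 11 rotations (rotation i = S[i:]+S[:i]):
  rot[0] = pineappleD$
  rot[1] = ineappleD$p
  rot[2] = neappleD$pi
  rot[3] = eappleD$pin
  rot[4] = appleD$pine
  rot[5] = ppleD$pinea
  rot[6] = pleD$pineap
  rot[7] = leD$pineapp
  rot[8] = eD$pineappl
  rot[9] = D$pineapple
  rot[10] = $pineappleD
Sorted (with $ < everything):
  sorted[0] = $pineappleD
  sorted[1] = D$pineapple
  sorted[2] = appleD$pine
  sorted[3] = eD$pineappl
  sorted[4] = eappleD$pin
  sorted[5] = ineappleD$p
  sorted[6] = leD$pineapp
  sorted[7] = neappleD$pi
  sorted[8] = pineappleD$
  sorted[9] = pleD$pineap
  sorted[10] = ppleD$pinea
sorted[9] = pleD$pineap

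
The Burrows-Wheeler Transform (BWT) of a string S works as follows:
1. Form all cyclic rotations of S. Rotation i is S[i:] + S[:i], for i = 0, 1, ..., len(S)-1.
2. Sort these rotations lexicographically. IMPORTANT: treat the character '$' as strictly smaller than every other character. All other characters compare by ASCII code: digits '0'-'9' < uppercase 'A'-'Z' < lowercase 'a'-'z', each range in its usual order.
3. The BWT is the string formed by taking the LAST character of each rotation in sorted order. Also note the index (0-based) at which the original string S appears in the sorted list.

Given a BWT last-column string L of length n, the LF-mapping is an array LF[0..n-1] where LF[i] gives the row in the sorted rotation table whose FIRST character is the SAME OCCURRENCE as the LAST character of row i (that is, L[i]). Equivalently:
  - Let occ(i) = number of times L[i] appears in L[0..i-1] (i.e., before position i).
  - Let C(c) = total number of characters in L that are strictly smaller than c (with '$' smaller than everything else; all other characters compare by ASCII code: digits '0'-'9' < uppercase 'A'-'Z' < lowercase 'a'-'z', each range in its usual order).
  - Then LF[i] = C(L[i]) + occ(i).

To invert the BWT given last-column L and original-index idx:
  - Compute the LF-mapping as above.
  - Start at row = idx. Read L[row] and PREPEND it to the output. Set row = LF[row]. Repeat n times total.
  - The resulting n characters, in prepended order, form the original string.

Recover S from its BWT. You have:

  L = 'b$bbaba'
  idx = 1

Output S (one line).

Answer: ababbb$

Derivation:
LF mapping: 3 0 4 5 1 6 2
Walk LF starting at row 1, prepending L[row]:
  step 1: row=1, L[1]='$', prepend. Next row=LF[1]=0
  step 2: row=0, L[0]='b', prepend. Next row=LF[0]=3
  step 3: row=3, L[3]='b', prepend. Next row=LF[3]=5
  step 4: row=5, L[5]='b', prepend. Next row=LF[5]=6
  step 5: row=6, L[6]='a', prepend. Next row=LF[6]=2
  step 6: row=2, L[2]='b', prepend. Next row=LF[2]=4
  step 7: row=4, L[4]='a', prepend. Next row=LF[4]=1
Reversed output: ababbb$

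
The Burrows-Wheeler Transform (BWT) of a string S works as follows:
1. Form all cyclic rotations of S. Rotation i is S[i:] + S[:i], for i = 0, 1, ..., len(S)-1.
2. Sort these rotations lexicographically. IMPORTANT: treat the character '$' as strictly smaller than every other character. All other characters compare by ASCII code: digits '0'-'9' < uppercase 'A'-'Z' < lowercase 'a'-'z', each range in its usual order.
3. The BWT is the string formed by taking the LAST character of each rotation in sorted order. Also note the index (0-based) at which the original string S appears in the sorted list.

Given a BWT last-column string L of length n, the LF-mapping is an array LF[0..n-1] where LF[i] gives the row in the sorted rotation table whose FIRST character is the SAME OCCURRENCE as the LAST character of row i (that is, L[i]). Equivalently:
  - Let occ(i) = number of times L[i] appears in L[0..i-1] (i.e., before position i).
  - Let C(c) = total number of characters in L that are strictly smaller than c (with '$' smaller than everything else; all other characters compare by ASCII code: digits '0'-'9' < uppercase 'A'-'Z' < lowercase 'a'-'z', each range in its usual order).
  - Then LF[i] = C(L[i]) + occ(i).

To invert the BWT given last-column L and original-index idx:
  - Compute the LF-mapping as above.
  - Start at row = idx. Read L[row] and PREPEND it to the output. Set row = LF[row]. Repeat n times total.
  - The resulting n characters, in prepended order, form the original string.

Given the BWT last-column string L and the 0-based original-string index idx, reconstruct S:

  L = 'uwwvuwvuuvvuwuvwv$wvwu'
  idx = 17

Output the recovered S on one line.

Answer: wuvvvuvwuuvuuwwwvvwwu$

Derivation:
LF mapping: 1 15 16 8 2 17 9 3 4 10 11 5 18 6 12 19 13 0 20 14 21 7
Walk LF starting at row 17, prepending L[row]:
  step 1: row=17, L[17]='$', prepend. Next row=LF[17]=0
  step 2: row=0, L[0]='u', prepend. Next row=LF[0]=1
  step 3: row=1, L[1]='w', prepend. Next row=LF[1]=15
  step 4: row=15, L[15]='w', prepend. Next row=LF[15]=19
  step 5: row=19, L[19]='v', prepend. Next row=LF[19]=14
  step 6: row=14, L[14]='v', prepend. Next row=LF[14]=12
  step 7: row=12, L[12]='w', prepend. Next row=LF[12]=18
  step 8: row=18, L[18]='w', prepend. Next row=LF[18]=20
  step 9: row=20, L[20]='w', prepend. Next row=LF[20]=21
  step 10: row=21, L[21]='u', prepend. Next row=LF[21]=7
  step 11: row=7, L[7]='u', prepend. Next row=LF[7]=3
  step 12: row=3, L[3]='v', prepend. Next row=LF[3]=8
  step 13: row=8, L[8]='u', prepend. Next row=LF[8]=4
  step 14: row=4, L[4]='u', prepend. Next row=LF[4]=2
  step 15: row=2, L[2]='w', prepend. Next row=LF[2]=16
  step 16: row=16, L[16]='v', prepend. Next row=LF[16]=13
  step 17: row=13, L[13]='u', prepend. Next row=LF[13]=6
  step 18: row=6, L[6]='v', prepend. Next row=LF[6]=9
  step 19: row=9, L[9]='v', prepend. Next row=LF[9]=10
  step 20: row=10, L[10]='v', prepend. Next row=LF[10]=11
  step 21: row=11, L[11]='u', prepend. Next row=LF[11]=5
  step 22: row=5, L[5]='w', prepend. Next row=LF[5]=17
Reversed output: wuvvvuvwuuvuuwwwvvwwu$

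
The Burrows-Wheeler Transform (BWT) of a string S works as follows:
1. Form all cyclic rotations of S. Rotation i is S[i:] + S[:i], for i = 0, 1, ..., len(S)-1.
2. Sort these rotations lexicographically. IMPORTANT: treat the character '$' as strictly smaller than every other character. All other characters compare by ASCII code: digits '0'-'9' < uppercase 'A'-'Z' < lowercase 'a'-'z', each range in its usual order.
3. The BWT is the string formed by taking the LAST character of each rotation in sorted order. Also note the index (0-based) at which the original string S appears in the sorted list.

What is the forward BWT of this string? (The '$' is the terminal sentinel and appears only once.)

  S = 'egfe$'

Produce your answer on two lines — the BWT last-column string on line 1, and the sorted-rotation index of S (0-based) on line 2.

All 5 rotations (rotation i = S[i:]+S[:i]):
  rot[0] = egfe$
  rot[1] = gfe$e
  rot[2] = fe$eg
  rot[3] = e$egf
  rot[4] = $egfe
Sorted (with $ < everything):
  sorted[0] = $egfe  (last char: 'e')
  sorted[1] = e$egf  (last char: 'f')
  sorted[2] = egfe$  (last char: '$')
  sorted[3] = fe$eg  (last char: 'g')
  sorted[4] = gfe$e  (last char: 'e')
Last column: ef$ge
Original string S is at sorted index 2

Answer: ef$ge
2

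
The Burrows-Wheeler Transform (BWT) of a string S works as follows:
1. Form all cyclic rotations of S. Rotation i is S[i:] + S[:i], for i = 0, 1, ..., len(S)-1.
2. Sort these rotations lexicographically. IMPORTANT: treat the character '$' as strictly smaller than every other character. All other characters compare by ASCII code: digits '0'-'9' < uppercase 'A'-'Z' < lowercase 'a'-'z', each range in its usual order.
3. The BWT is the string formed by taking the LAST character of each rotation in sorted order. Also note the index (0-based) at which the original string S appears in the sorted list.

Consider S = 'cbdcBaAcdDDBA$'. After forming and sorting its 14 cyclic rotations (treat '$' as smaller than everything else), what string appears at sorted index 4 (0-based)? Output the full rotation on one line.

Answer: BaAcdDDBA$cbdc

Derivation:
All 14 rotations (rotation i = S[i:]+S[:i]):
  rot[0] = cbdcBaAcdDDBA$
  rot[1] = bdcBaAcdDDBA$c
  rot[2] = dcBaAcdDDBA$cb
  rot[3] = cBaAcdDDBA$cbd
  rot[4] = BaAcdDDBA$cbdc
  rot[5] = aAcdDDBA$cbdcB
  rot[6] = AcdDDBA$cbdcBa
  rot[7] = cdDDBA$cbdcBaA
  rot[8] = dDDBA$cbdcBaAc
  rot[9] = DDBA$cbdcBaAcd
  rot[10] = DBA$cbdcBaAcdD
  rot[11] = BA$cbdcBaAcdDD
  rot[12] = A$cbdcBaAcdDDB
  rot[13] = $cbdcBaAcdDDBA
Sorted (with $ < everything):
  sorted[0] = $cbdcBaAcdDDBA
  sorted[1] = A$cbdcBaAcdDDB
  sorted[2] = AcdDDBA$cbdcBa
  sorted[3] = BA$cbdcBaAcdDD
  sorted[4] = BaAcdDDBA$cbdc
  sorted[5] = DBA$cbdcBaAcdD
  sorted[6] = DDBA$cbdcBaAcd
  sorted[7] = aAcdDDBA$cbdcB
  sorted[8] = bdcBaAcdDDBA$c
  sorted[9] = cBaAcdDDBA$cbd
  sorted[10] = cbdcBaAcdDDBA$
  sorted[11] = cdDDBA$cbdcBaA
  sorted[12] = dDDBA$cbdcBaAc
  sorted[13] = dcBaAcdDDBA$cb
sorted[4] = BaAcdDDBA$cbdc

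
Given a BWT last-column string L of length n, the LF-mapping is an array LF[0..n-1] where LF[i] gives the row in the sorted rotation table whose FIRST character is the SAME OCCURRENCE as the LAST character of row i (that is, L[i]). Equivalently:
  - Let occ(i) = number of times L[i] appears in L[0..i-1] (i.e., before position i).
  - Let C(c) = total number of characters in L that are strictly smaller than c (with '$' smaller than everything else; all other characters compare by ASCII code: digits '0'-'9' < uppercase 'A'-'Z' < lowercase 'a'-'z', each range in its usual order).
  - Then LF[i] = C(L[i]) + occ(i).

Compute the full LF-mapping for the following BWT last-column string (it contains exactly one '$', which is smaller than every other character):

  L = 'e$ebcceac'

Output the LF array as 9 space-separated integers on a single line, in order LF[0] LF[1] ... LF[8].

Char counts: '$':1, 'a':1, 'b':1, 'c':3, 'e':3
C (first-col start): C('$')=0, C('a')=1, C('b')=2, C('c')=3, C('e')=6
L[0]='e': occ=0, LF[0]=C('e')+0=6+0=6
L[1]='$': occ=0, LF[1]=C('$')+0=0+0=0
L[2]='e': occ=1, LF[2]=C('e')+1=6+1=7
L[3]='b': occ=0, LF[3]=C('b')+0=2+0=2
L[4]='c': occ=0, LF[4]=C('c')+0=3+0=3
L[5]='c': occ=1, LF[5]=C('c')+1=3+1=4
L[6]='e': occ=2, LF[6]=C('e')+2=6+2=8
L[7]='a': occ=0, LF[7]=C('a')+0=1+0=1
L[8]='c': occ=2, LF[8]=C('c')+2=3+2=5

Answer: 6 0 7 2 3 4 8 1 5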